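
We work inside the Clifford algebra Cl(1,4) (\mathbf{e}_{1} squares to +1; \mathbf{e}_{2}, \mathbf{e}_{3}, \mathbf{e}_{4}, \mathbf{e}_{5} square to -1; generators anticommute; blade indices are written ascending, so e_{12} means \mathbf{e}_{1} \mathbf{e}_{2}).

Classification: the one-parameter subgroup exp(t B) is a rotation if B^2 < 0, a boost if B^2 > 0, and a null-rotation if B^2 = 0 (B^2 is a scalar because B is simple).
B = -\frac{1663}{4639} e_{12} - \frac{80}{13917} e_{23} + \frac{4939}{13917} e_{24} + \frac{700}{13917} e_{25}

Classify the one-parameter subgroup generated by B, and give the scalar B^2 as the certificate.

B^2 term by term: the squares give (-\frac{1663}{4639})^2*(e_{12})^2 + (-\frac{80}{13917})^2*(e_{23})^2 + (\frac{4939}{13917})^2*(e_{24})^2 + (\frac{700}{13917})^2*(e_{25})^2 = \frac{2765569}{21520321}*(+1) + \frac{6400}{193682889}*(-1) + \frac{24393721}{193682889}*(-1) + \frac{490000}{193682889}*(-1) = 0 (each basis 2-blade squares to minus the product of its generators' squares); cross terms between blades sharing an index anticommute and cancel. So B^2 = 0.
Answer: null-rotation, certificate B^2 = 0. The scalar 0 is the complete invariant here: its sign names the subgroup type.


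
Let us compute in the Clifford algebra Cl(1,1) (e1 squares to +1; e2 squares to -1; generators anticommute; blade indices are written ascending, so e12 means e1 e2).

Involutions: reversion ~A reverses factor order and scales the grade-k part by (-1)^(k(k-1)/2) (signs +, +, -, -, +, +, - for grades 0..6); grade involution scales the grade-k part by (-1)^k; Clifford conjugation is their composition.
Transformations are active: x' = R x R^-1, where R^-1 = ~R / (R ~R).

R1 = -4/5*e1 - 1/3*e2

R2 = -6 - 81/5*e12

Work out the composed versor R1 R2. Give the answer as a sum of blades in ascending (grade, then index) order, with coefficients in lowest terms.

Distribute over the terms of R1 (each basis-blade product reordered to ascending indices, repeated generators contracted through their squares):
(-4/5*e1) R2 = 24/5*e1 + 324/25*e2
(-1/3*e2) R2 = 27/5*e1 + 2*e2
Summing the partial products and collecting blades:
Answer: 51/5*e1 + 374/25*e2


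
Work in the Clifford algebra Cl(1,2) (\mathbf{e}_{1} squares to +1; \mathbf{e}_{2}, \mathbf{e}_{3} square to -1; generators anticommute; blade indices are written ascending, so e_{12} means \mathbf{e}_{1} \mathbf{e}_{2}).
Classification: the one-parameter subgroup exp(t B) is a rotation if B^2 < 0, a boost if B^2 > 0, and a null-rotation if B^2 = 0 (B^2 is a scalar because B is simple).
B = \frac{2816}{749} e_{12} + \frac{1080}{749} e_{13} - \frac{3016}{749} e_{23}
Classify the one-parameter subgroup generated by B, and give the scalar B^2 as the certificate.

B^2 term by term: the squares give (\frac{2816}{749})^2*(e_{12})^2 + (\frac{1080}{749})^2*(e_{13})^2 + (-\frac{3016}{749})^2*(e_{23})^2 = \frac{7929856}{561001}*(+1) + \frac{1166400}{561001}*(+1) + \frac{9096256}{561001}*(-1) = 0 (each basis 2-blade squares to minus the product of its generators' squares); cross terms between blades sharing an index anticommute and cancel. So B^2 = 0.
Answer: null-rotation, certificate B^2 = 0. The invariant at work: B^2 = 0 is unchanged by conjugation, hence its sign classifies the subgroup whatever basis B is written in.


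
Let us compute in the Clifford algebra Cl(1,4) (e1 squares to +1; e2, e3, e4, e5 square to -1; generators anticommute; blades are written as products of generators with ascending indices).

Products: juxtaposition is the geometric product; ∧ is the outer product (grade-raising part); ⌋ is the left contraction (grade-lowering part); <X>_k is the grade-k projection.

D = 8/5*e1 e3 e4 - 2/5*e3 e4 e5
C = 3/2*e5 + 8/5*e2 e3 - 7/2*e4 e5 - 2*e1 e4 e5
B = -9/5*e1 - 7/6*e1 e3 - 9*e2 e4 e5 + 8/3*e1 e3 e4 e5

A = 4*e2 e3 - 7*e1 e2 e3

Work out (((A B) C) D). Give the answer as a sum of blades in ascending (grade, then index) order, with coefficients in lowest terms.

step 1: -49/6*e2 + 14/3*e1 e2 + 63/5*e2 e3 - 36/5*e1 e2 e3 + 56/3*e2 e4 e5 - 36*e3 e4 e5 - 32/3*e1 e2 e4 e5 + 63*e1 e3 e4 e5
step 2: -504/25 + 288/25*e1 + 260/3*e2 - 3584/15*e3 - 224/3*e1 e2 + 8551/30*e1 e3 - 28*e2 e4 - 49/4*e2 e5 + 54*e3 e4 + 16*e1 e2 e4 + 7*e1 e2 e5 - 189/2*e1 e3 e4 + 189/10*e2 e3 e5 - 1181/60*e2 e4 e5 - 448/15*e3 e4 e5 - 54/5*e1 e2 e3 e5 + 1022/15*e1 e2 e4 e5 + 256/15*e1 e3 e4 e5 - 297/10*e2 e3 e4 e5
step 3: 12236/75 - 6992/75*e1 + 297/25*e2 + 34204/75*e4 + 3668/75*e5 - 28672/75*e1 e4 - 6419/75*e1 e5 + 2659/150*e2 e3 - 189/25*e2 e4 + 2304/125*e3 e4 - 7168/75*e4 e5 - 1316/75*e1 e2 e3 + 108/25*e1 e2 e4 + 1188/25*e1 e2 e5 - 4032/125*e1 e3 e4 + 8551/75*e1 e4 e5 + 3437/30*e2 e3 e4 - 7336/75*e2 e3 e5 - 432/25*e2 e4 e5 + 1008/125*e3 e4 e5 - 2038/15*e1 e2 e3 e4 + 1882/75*e1 e2 e3 e5 + 756/25*e1 e2 e4 e5 - 576/125*e1 e3 e4 e5 - 352/15*e2 e3 e4 e5 + 154/15*e1 e2 e3 e4 e5
Answer: 12236/75 - 6992/75*e1 + 297/25*e2 + 34204/75*e4 + 3668/75*e5 - 28672/75*e1 e4 - 6419/75*e1 e5 + 2659/150*e2 e3 - 189/25*e2 e4 + 2304/125*e3 e4 - 7168/75*e4 e5 - 1316/75*e1 e2 e3 + 108/25*e1 e2 e4 + 1188/25*e1 e2 e5 - 4032/125*e1 e3 e4 + 8551/75*e1 e4 e5 + 3437/30*e2 e3 e4 - 7336/75*e2 e3 e5 - 432/25*e2 e4 e5 + 1008/125*e3 e4 e5 - 2038/15*e1 e2 e3 e4 + 1882/75*e1 e2 e3 e5 + 756/25*e1 e2 e4 e5 - 576/125*e1 e3 e4 e5 - 352/15*e2 e3 e4 e5 + 154/15*e1 e2 e3 e4 e5


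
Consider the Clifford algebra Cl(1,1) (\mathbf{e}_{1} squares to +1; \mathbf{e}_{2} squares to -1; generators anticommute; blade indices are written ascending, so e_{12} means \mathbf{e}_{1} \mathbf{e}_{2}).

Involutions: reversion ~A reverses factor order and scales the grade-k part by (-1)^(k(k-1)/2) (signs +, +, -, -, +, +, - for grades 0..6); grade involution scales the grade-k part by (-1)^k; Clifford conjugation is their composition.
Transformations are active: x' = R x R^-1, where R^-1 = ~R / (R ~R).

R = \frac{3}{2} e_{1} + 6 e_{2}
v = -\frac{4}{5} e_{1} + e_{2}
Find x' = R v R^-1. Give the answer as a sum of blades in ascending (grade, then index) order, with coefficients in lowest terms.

~R = \frac{3}{2} e_{1} + 6 e_{2}, and R ~R = -\frac{135}{4}, so R^-1 = ~R / (-\frac{135}{4}).
R v = -\frac{36}{5} + \frac{63}{10} e_{12}
Answer: \frac{36}{25} e_{1} + \frac{39}{25} e_{2}


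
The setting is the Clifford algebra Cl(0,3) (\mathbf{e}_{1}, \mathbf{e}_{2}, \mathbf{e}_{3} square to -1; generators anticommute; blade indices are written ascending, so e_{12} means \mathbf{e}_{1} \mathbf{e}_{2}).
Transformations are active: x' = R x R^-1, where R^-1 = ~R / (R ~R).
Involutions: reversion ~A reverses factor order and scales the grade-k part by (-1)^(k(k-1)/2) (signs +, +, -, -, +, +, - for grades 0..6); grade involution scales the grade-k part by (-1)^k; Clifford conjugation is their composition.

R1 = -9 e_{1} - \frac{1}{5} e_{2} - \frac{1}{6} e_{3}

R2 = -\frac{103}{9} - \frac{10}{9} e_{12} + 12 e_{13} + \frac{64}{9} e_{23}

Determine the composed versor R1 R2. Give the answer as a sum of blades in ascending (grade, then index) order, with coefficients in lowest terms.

Distribute over the terms of R1 (each basis-blade product reordered to ascending indices, repeated generators contracted through their squares):
(-9 e_{1}) R2 = 103 e_{1} - 10 e_{2} + 108 e_{3} - 64 e_{123}
(-\frac{1}{5} e_{2}) R2 = \frac{2}{9} e_{1} + \frac{103}{45} e_{2} + \frac{64}{45} e_{3} + \frac{12}{5} e_{123}
(-\frac{1}{6} e_{3}) R2 = -2 e_{1} - \frac{32}{27} e_{2} + \frac{103}{54} e_{3} + \frac{5}{27} e_{123}
Summing the partial products and collecting blades:
Answer: \frac{911}{9} e_{1} - \frac{1201}{135} e_{2} + \frac{30059}{270} e_{3} - \frac{8291}{135} e_{123}


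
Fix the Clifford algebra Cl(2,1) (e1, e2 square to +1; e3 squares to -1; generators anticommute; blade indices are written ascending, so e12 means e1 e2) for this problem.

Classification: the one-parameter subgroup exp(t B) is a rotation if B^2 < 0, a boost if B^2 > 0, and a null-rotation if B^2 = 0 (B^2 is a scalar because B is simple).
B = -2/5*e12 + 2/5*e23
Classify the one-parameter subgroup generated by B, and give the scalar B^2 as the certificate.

B^2 term by term: the squares give (-2/5)^2*(e12)^2 + (2/5)^2*(e23)^2 = 4/25*(-1) + 4/25*(+1) = 0 (each basis 2-blade squares to minus the product of its generators' squares); cross terms between blades sharing an index anticommute and cancel. So B^2 = 0.
Answer: null-rotation, certificate B^2 = 0. No conjugation can change B^2 = 0; the sign gives the class.


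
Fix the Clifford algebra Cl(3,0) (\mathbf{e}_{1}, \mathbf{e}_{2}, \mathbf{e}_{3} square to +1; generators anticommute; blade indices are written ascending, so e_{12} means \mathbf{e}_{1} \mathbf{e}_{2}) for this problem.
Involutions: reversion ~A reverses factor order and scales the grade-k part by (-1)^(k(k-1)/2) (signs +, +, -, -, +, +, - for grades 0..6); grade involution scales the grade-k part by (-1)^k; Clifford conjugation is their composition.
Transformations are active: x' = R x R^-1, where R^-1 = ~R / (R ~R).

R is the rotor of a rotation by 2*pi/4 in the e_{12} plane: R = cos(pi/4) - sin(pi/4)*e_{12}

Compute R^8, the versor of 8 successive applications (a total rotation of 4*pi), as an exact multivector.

Half-angle bookkeeping: 8 applications in e_{12} add up to rotor phase 8*pi/4 = 2 \pi, so R^8 = cos(2 \pi) - sin(2 \pi)*e_{12}.
cos(2 \pi) = 1 and sin(2 \pi) = 0, so R^8 = 1. The total rotation 4*pi is 2 full turns, so every vector returns to itself, yet the rotor is +1, back on the identity sheet (an even number of 2*pi turns).
Answer: 1


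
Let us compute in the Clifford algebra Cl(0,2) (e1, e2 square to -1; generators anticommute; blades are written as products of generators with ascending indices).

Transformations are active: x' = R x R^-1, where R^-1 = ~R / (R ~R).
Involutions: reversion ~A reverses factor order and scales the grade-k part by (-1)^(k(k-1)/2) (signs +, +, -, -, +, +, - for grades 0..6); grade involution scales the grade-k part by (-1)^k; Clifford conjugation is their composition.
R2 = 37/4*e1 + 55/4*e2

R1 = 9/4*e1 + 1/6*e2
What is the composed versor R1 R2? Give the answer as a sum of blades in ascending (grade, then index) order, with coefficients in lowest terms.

Distribute over the terms of R1 (each basis-blade product reordered to ascending indices, repeated generators contracted through their squares):
(9/4*e1) R2 = -333/16 + 495/16*e1 e2
(1/6*e2) R2 = -55/24 - 37/24*e1 e2
Summing the partial products and collecting blades:
Answer: -1109/48 + 1411/48*e1 e2


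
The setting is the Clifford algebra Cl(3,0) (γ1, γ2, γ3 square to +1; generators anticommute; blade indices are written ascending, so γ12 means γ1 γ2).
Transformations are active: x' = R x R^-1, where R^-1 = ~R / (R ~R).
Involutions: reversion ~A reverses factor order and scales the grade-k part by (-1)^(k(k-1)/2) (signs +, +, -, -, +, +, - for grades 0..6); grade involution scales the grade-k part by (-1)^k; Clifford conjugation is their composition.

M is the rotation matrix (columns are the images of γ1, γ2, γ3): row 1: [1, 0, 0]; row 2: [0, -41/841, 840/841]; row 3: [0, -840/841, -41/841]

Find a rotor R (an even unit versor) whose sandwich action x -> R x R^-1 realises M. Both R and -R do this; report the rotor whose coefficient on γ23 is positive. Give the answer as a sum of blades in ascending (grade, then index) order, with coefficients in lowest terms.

Method: write R = a + b12*γ12 + b13*γ13 + b23*γ23 with a^2 + b12^2 + b13^2 + b23^2 = 1 (so R^-1 = ~R). Expanding the columns R e_j ~R gives tr M = 4a^2 - 1 and, from the antisymmetric part, M21 - M12 = -4a*b12, M13 - M31 = 4a*b13, M32 - M23 = -4a*b23.
Here tr M = 759/841, so a^2 = (1 + tr M)/4 = 400/841 and a = ±20/29. Taking a = 20/29: M21 - M12 = 0, M13 - M31 = 0, M32 - M23 = -1680/841, giving b12 = 0, b13 = 0, b23 = 21/29, i.e. R = 20/29 + 21/29*γ23.
Its γ23 coefficient is already positive.
Answer: 20/29 + 21/29*γ23. Key observation: the double cover Spin(3) -> SO(3) sends R and -R to the same matrix (trace 759/841 here), so the stated sign of the γ23 coefficient is what selects one sheet.


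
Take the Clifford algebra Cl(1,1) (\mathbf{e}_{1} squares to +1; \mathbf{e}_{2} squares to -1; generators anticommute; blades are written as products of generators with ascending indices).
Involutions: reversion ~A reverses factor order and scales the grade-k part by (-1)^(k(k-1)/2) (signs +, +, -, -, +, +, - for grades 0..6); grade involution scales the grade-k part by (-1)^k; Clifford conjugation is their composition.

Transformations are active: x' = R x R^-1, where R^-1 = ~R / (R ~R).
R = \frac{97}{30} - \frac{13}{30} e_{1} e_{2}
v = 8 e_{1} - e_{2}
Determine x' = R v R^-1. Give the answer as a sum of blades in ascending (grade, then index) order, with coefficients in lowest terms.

~R = \frac{97}{30} + \frac{13}{30} e_{1} e_{2}, and R ~R = \frac{154}{15}, so R^-1 = ~R / (\frac{154}{15}).
R v = \frac{763}{30} e_{1} + \frac{7}{30} e_{2}
Answer: \frac{5293}{660} e_{1} + \frac{757}{660} e_{2}


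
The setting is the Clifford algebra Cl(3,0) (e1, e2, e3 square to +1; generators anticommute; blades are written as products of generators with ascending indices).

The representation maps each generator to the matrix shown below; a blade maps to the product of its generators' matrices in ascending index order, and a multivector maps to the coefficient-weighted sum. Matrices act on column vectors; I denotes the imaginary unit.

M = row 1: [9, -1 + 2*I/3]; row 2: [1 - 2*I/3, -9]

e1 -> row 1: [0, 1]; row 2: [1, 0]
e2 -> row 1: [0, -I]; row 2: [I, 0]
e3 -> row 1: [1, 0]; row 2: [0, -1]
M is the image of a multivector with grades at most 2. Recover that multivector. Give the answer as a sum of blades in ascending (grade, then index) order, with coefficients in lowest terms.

Method: 1, rho(e1), rho(e2), rho(e3) form a trace-orthogonal basis of the 2x2 complex matrices (tr(X Y) = 2 if X = Y, else 0), so M = m0*1 + m1*rho(e1) + m2*rho(e2) + m3*rho(e3) with m0 = tr(M)/2 = 0, m1 = tr(M rho(e1))/2 = 0, m2 = tr(M rho(e2))/2 = -2/3 - I, m3 = tr(M rho(e3))/2 = 9.
Multiplying table entries, the bivector images are rho(e1 e2) = I*rho(e3), rho(e1 e3) = -I*rho(e2), rho(e2 e3) = I*rho(e1); with real blade coefficients the real parts of m0..m3 are the coefficients of 1, e1, e2, e3 and the imaginary parts give the bivectors (e2 e3: Im m1, e1 e3: -Im m2, e1 e2: Im m3).
Answer: -2/3*e2 + 9*e3 + e1 e3


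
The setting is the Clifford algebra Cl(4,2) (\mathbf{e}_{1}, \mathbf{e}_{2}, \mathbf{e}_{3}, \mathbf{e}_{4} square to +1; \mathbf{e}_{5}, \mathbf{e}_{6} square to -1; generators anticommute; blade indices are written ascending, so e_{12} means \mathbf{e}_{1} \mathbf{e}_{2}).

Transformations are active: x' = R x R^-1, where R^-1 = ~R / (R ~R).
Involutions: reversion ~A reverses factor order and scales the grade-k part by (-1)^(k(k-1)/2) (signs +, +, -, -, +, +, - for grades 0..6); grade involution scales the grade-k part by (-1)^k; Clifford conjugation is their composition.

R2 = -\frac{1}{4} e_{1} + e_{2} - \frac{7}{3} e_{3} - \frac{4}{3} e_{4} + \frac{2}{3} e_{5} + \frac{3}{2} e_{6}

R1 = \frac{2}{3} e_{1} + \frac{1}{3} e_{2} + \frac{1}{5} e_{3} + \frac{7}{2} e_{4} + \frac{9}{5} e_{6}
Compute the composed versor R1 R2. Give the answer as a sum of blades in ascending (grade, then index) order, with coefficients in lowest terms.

Distribute over the terms of R1 (each basis-blade product reordered to ascending indices, repeated generators contracted through their squares):
(\frac{2}{3} e_{1}) R2 = -\frac{1}{6} + \frac{2}{3} e_{12} - \frac{14}{9} e_{13} - \frac{8}{9} e_{14} + \frac{4}{9} e_{15} + e_{16}
(\frac{1}{3} e_{2}) R2 = \frac{1}{3} + \frac{1}{12} e_{12} - \frac{7}{9} e_{23} - \frac{4}{9} e_{24} + \frac{2}{9} e_{25} + \frac{1}{2} e_{26}
(\frac{1}{5} e_{3}) R2 = -\frac{7}{15} + \frac{1}{20} e_{13} - \frac{1}{5} e_{23} - \frac{4}{15} e_{34} + \frac{2}{15} e_{35} + \frac{3}{10} e_{36}
(\frac{7}{2} e_{4}) R2 = -\frac{14}{3} + \frac{7}{8} e_{14} - \frac{7}{2} e_{24} + \frac{49}{6} e_{34} + \frac{7}{3} e_{45} + \frac{21}{4} e_{46}
(\frac{9}{5} e_{6}) R2 = -\frac{27}{10} + \frac{9}{20} e_{16} - \frac{9}{5} e_{26} + \frac{21}{5} e_{36} + \frac{12}{5} e_{46} - \frac{6}{5} e_{56}
Summing the partial products and collecting blades:
Answer: -\frac{23}{3} + \frac{3}{4} e_{12} - \frac{271}{180} e_{13} - \frac{1}{72} e_{14} + \frac{4}{9} e_{15} + \frac{29}{20} e_{16} - \frac{44}{45} e_{23} - \frac{71}{18} e_{24} + \frac{2}{9} e_{25} - \frac{13}{10} e_{26} + \frac{79}{10} e_{34} + \frac{2}{15} e_{35} + \frac{9}{2} e_{36} + \frac{7}{3} e_{45} + \frac{153}{20} e_{46} - \frac{6}{5} e_{56}


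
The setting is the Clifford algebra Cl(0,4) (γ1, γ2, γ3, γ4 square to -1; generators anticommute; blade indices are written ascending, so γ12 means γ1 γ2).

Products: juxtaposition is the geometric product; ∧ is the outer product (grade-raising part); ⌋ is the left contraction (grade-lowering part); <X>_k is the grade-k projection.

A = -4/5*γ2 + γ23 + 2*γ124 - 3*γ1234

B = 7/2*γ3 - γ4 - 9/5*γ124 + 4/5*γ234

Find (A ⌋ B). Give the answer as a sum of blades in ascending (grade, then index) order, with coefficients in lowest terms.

step 1: -18/5 - 4/5*γ4 + 36/25*γ14 + 16/25*γ34
Answer: -18/5 - 4/5*γ4 + 36/25*γ14 + 16/25*γ34


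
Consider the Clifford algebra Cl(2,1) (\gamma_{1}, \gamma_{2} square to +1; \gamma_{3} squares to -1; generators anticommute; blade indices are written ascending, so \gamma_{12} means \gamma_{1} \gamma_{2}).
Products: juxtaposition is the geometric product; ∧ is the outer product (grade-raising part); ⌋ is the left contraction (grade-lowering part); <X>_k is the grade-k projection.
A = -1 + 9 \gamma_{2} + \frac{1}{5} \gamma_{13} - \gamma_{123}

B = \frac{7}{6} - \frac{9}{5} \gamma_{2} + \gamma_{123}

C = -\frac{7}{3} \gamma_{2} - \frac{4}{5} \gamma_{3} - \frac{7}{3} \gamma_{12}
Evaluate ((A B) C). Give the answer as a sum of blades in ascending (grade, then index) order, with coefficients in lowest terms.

step 1: -\frac{551}{30} + \frac{121}{10} \gamma_{2} - \frac{317}{30} \gamma_{13} - \frac{271}{150} \gamma_{123}
step 2: -\frac{847}{30} + \frac{989}{50} \gamma_{1} + \frac{3857}{90} \gamma_{2} + \frac{943}{90} \gamma_{3} + \frac{93173}{2250} \gamma_{12} - \frac{1897}{450} \gamma_{13} + \frac{6739}{450} \gamma_{23} - \frac{2219}{90} \gamma_{123}
Answer: -\frac{847}{30} + \frac{989}{50} \gamma_{1} + \frac{3857}{90} \gamma_{2} + \frac{943}{90} \gamma_{3} + \frac{93173}{2250} \gamma_{12} - \frac{1897}{450} \gamma_{13} + \frac{6739}{450} \gamma_{23} - \frac{2219}{90} \gamma_{123}


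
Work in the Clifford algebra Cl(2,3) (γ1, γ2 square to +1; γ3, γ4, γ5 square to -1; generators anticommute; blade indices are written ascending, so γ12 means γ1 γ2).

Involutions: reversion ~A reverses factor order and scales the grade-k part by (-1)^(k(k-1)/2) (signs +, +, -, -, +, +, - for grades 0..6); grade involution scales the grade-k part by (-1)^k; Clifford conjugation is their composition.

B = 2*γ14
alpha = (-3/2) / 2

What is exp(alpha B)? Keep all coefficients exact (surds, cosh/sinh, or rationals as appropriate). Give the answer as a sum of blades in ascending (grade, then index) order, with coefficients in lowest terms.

B^2 = (2)^2*(γ14)^2 = 4*(+1) = 4 (a basis 2-blade squares to minus the product of its generators' squares).
B^2 = 4 — the series telescopes hyperbolically here: l = 2, alpha*l = -3/2, so exp(alpha B) = cosh(-3/2) + (sinh(-3/2)/2)*B = cosh(3/2) + (-sinh(3/2)/2)*B.
Answer: cosh(3/2) - sinh(3/2)*γ14


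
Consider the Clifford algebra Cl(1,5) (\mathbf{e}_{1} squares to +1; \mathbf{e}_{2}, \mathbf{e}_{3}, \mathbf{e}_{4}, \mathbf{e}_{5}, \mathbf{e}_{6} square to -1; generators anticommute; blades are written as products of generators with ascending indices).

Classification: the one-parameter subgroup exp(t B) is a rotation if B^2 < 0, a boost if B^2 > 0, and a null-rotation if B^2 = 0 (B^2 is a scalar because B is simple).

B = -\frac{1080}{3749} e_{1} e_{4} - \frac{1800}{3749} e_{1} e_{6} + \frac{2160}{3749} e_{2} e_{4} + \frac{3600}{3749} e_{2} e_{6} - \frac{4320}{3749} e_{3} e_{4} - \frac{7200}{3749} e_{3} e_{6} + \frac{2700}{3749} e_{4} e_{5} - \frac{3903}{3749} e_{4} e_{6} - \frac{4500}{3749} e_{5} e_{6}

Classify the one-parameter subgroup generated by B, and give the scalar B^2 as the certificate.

B^2 term by term: the squares give (-\frac{1080}{3749})^2*(e_{1} e_{4})^2 + (-\frac{1800}{3749})^2*(e_{1} e_{6})^2 + (\frac{2160}{3749})^2*(e_{2} e_{4})^2 + (\frac{3600}{3749})^2*(e_{2} e_{6})^2 + (-\frac{4320}{3749})^2*(e_{3} e_{4})^2 + (-\frac{7200}{3749})^2*(e_{3} e_{6})^2 + (\frac{2700}{3749})^2*(e_{4} e_{5})^2 + (-\frac{3903}{3749})^2*(e_{4} e_{6})^2 + (-\frac{4500}{3749})^2*(e_{5} e_{6})^2 = \frac{1166400}{14055001}*(+1) + \frac{3240000}{14055001}*(+1) + \frac{4665600}{14055001}*(-1) + \frac{12960000}{14055001}*(-1) + \frac{18662400}{14055001}*(-1) + \frac{51840000}{14055001}*(-1) + \frac{7290000}{14055001}*(-1) + \frac{15233409}{14055001}*(-1) + \frac{20250000}{14055001}*(-1) = -9 (each basis 2-blade squares to minus the product of its generators' squares); cross terms between blades sharing an index anticommute and cancel; the commuting (index-disjoint) pairs give grade-4 terms 2*c*c'*(blade product), which cancel blade by blade — e_{1} e_{2} e_{4} e_{6}: \frac{7776000}{14055001} - \frac{7776000}{14055001} = 0; e_{1} e_{3} e_{4} e_{6}: -\frac{15552000}{14055001} + \frac{15552000}{14055001} = 0; e_{1} e_{4} e_{5} e_{6}: \frac{9720000}{14055001} - \frac{9720000}{14055001} = 0; e_{2} e_{3} e_{4} e_{6}: \frac{31104000}{14055001} - \frac{31104000}{14055001} = 0; e_{2} e_{4} e_{5} e_{6}: -\frac{19440000}{14055001} + \frac{19440000}{14055001} = 0; e_{3} e_{4} e_{5} e_{6}: \frac{38880000}{14055001} - \frac{38880000}{14055001} = 0 — confirming B is simple. So B^2 = -9.
Answer: rotation, certificate B^2 = -9. Because -9 is invariant under every versor sandwich, the classification follows from its sign alone.


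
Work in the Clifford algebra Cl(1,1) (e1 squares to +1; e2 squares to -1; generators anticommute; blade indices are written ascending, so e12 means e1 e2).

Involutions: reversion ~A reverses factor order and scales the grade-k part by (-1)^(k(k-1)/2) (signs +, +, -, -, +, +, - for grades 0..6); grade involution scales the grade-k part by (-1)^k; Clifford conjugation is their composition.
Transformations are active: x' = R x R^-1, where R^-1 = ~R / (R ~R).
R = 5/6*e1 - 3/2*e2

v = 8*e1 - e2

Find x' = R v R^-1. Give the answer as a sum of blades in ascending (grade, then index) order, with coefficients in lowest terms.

~R = 5/6*e1 - 3/2*e2, and R ~R = -14/9, so R^-1 = ~R / (-14/9).
R v = 31/6 + 67/6*e12
Answer: -379/28*e1 + 307/28*e2


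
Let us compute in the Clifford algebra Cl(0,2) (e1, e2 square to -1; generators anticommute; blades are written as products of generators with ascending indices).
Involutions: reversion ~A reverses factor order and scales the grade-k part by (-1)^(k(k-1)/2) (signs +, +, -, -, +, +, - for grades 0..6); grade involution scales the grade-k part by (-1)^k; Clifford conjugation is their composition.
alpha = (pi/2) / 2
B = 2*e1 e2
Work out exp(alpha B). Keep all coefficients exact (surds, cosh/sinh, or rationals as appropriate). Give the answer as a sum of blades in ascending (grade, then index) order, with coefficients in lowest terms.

B^2 = (2)^2*(e1 e2)^2 = 4*(-1) = -4 (a basis 2-blade squares to minus the product of its generators' squares).
B^2 = -4 — circular case — the even/odd split gives cos and sin: l = 2, alpha*l = pi/2, so exp(alpha B) = cos(pi/2) + (sin(pi/2)/2)*B = 0 + (1/2)*B.
Answer: e1 e2


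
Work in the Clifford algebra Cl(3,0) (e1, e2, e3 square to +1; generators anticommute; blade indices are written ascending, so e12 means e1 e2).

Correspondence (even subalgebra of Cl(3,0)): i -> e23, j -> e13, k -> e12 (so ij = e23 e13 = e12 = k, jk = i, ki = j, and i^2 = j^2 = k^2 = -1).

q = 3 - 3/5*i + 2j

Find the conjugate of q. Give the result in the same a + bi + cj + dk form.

In blades: q = 3 + 2*e13 - 3/5*e23.
Quaternion conjugation is reversion on the even subalgebra: the scalar is fixed and every grade-2 blade flips sign, giving 3 - 2*e13 + 3/5*e23; translating back:
Answer: 3 + 3/5*i - 2j


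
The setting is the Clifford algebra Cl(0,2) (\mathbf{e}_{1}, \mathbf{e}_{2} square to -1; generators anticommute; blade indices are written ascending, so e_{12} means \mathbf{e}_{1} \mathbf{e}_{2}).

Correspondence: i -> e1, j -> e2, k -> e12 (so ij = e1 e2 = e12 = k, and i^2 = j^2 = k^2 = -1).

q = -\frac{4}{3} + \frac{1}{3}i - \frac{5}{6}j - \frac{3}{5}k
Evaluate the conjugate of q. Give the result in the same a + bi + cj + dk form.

In blades: q = -\frac{4}{3} + \frac{1}{3} e_{1} - \frac{5}{6} e_{2} - \frac{3}{5} e_{12}.
Conjugation here is Clifford conjugation: the scalar is fixed and the grade-1 and grade-2 blades all flip sign, giving -\frac{4}{3} - \frac{1}{3} e_{1} + \frac{5}{6} e_{2} + \frac{3}{5} e_{12}; translating back:
Answer: -\frac{4}{3} - \frac{1}{3}i + \frac{5}{6}j + \frac{3}{5}k


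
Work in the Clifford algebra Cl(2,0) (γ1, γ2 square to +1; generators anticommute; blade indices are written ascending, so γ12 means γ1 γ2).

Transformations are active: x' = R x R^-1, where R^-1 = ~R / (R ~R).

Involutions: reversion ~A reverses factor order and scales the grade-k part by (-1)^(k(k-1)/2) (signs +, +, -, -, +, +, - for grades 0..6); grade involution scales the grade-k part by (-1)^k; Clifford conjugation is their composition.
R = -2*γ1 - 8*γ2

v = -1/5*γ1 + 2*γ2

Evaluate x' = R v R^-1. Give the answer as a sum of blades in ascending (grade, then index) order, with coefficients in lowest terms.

~R = -2*γ1 - 8*γ2, and R ~R = 68, so R^-1 = ~R / (68).
R v = -78/5 - 28/5*γ12
Answer: 19/17*γ1 + 142/85*γ2


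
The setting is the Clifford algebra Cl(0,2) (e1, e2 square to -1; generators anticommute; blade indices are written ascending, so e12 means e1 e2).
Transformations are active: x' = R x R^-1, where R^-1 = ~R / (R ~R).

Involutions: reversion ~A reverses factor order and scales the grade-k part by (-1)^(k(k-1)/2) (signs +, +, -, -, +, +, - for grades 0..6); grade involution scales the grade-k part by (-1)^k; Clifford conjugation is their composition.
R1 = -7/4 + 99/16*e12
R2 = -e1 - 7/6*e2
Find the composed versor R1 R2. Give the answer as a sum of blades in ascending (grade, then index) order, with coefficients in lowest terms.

Distribute over the terms of R1 (each basis-blade product reordered to ascending indices, repeated generators contracted through their squares):
(-7/4) R2 = 7/4*e1 + 49/24*e2
(99/16*e12) R2 = 231/32*e1 - 99/16*e2
Summing the partial products and collecting blades:
Answer: 287/32*e1 - 199/48*e2


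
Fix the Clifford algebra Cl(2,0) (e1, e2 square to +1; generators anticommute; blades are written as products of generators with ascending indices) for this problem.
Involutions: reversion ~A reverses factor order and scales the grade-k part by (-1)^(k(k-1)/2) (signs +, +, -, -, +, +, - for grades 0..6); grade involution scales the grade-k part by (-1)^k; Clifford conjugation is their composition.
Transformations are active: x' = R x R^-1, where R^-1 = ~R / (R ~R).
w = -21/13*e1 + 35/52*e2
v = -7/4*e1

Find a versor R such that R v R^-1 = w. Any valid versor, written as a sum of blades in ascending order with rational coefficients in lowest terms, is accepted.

Key observation: q(v) = q(w) = 49/16 (sandwiches preserve the norm), so R = v + w = -175/52*e1 + 35/52*e2 works whenever it is invertible — the component of v along it is kept and (v - w)/2 reverses, sending v to w.
Answer: -175/52*e1 + 35/52*e2


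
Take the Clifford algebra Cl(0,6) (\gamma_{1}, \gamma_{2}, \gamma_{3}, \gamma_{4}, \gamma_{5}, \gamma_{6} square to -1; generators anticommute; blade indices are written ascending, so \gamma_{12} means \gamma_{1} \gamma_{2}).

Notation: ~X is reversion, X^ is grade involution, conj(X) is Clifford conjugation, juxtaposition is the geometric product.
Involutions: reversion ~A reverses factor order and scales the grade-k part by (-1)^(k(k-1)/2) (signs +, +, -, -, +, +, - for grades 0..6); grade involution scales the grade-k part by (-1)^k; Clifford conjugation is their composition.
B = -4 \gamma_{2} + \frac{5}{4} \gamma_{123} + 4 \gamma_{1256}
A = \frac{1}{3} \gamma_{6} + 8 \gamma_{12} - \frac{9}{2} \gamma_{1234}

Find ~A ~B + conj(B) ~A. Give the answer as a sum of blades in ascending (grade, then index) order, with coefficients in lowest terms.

first term: -32 \gamma_{1} - 10 \gamma_{3} - \frac{45}{8} \gamma_{4} + \frac{4}{3} \gamma_{26} + 32 \gamma_{56} + \frac{4}{3} \gamma_{125} - 18 \gamma_{134} + \frac{5}{12} \gamma_{1236} + 18 \gamma_{3456}
second term: -32 \gamma_{1} + 10 \gamma_{3} - \frac{45}{8} \gamma_{4} + \frac{4}{3} \gamma_{26} + 32 \gamma_{56} - \frac{4}{3} \gamma_{125} - 18 \gamma_{134} + \frac{5}{12} \gamma_{1236} + 18 \gamma_{3456}
Answer: -64 \gamma_{1} - \frac{45}{4} \gamma_{4} + \frac{8}{3} \gamma_{26} + 64 \gamma_{56} - 36 \gamma_{134} + \frac{5}{6} \gamma_{1236} + 36 \gamma_{3456}


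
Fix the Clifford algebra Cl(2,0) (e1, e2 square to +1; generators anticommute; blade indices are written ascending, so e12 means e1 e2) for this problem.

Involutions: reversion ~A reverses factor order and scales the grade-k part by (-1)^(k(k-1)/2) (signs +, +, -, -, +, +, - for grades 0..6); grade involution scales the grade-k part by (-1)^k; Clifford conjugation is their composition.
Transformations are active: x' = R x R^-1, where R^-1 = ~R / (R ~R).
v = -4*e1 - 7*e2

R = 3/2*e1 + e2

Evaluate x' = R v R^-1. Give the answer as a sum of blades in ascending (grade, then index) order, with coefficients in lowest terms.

~R = 3/2*e1 + e2, and R ~R = 13/4, so R^-1 = ~R / (13/4).
R v = -13 - 13/2*e12
Answer: -8*e1 - e2


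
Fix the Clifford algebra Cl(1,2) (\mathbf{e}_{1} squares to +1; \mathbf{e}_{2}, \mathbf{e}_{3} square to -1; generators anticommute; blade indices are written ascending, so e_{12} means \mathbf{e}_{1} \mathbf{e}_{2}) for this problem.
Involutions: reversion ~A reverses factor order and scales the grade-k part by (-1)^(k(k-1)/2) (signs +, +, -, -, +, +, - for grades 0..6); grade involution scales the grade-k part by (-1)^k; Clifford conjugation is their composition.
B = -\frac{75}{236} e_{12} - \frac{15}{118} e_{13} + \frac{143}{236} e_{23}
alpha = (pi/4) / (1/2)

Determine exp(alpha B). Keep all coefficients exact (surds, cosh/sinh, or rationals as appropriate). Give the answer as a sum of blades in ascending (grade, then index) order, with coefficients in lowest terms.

B^2 term by term: the squares give (-\frac{75}{236})^2*(e_{12})^2 + (-\frac{15}{118})^2*(e_{13})^2 + (\frac{143}{236})^2*(e_{23})^2 = \frac{5625}{55696}*(+1) + \frac{225}{13924}*(+1) + \frac{20449}{55696}*(-1) = -\frac{1}{4} (each basis 2-blade squares to minus the product of its generators' squares); cross terms between blades sharing an index anticommute and cancel. So B^2 = -\frac{1}{4}.
B^2 = -\frac{1}{4} — a negative square means the series sums to a rotation: l = \frac{1}{2}, alpha*l = \frac{\pi}{4}, so exp(alpha B) = cos(\frac{\pi}{4}) + (sin(\frac{\pi}{4})/(\frac{1}{2}))*B = \frac{\sqrt{2}}{2} + (\sqrt{2})*B.
Answer: \frac{\sqrt{2}}{2} - \frac{75 \sqrt{2}}{236} e_{12} - \frac{15 \sqrt{2}}{118} e_{13} + \frac{143 \sqrt{2}}{236} e_{23}


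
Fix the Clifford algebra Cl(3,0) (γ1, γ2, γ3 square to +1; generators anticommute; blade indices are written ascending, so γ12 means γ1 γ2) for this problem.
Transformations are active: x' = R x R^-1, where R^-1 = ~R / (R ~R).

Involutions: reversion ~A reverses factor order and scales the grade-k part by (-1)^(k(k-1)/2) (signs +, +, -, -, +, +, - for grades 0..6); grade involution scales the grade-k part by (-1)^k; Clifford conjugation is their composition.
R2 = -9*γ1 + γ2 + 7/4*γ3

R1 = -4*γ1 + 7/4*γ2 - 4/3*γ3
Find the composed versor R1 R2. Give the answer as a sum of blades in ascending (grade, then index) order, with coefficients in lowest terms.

Distribute over the terms of R1 (each basis-blade product reordered to ascending indices, repeated generators contracted through their squares):
(-4*γ1) R2 = 36 - 4*γ12 - 7*γ13
(7/4*γ2) R2 = 7/4 + 63/4*γ12 + 49/16*γ23
(-4/3*γ3) R2 = -7/3 - 12*γ13 + 4/3*γ23
Summing the partial products and collecting blades:
Answer: 425/12 + 47/4*γ12 - 19*γ13 + 211/48*γ23


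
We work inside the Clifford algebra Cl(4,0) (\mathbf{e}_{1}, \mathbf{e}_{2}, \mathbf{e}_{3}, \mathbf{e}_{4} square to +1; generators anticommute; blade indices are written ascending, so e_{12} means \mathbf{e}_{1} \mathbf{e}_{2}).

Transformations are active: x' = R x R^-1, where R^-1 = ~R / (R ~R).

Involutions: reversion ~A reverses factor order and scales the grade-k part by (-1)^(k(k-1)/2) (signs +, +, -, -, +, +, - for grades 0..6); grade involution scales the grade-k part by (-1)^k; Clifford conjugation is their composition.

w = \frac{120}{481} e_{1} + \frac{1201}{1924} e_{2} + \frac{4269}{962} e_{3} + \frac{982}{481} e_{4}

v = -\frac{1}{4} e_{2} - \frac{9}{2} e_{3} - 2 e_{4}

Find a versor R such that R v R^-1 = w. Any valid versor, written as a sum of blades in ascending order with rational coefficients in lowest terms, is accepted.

Equal squares first: v^2 = w^2 = \frac{389}{16}. Then v + w = \frac{120}{481} e_{1} + \frac{180}{481} e_{2} - \frac{30}{481} e_{3} + \frac{20}{481} e_{4} is a versor taking v to w, provided it is invertible.
Answer: \frac{120}{481} e_{1} + \frac{180}{481} e_{2} - \frac{30}{481} e_{3} + \frac{20}{481} e_{4}


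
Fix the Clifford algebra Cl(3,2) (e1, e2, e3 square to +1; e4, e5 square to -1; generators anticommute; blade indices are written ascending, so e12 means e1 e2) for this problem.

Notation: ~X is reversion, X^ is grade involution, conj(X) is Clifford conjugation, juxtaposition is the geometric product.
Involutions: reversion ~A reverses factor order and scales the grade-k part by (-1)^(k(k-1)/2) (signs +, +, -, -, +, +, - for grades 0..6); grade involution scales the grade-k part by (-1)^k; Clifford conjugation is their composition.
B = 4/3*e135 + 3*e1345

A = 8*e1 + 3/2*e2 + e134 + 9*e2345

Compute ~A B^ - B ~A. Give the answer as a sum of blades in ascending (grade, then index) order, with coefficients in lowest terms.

first term: -3*e5 - 27*e12 - 32/3*e35 - 4/3*e45 + 12*e124 + 24*e345 + 2*e1235 - 9/2*e12345
second term: 3*e5 + 27*e12 + 32/3*e35 - 4/3*e45 - 12*e124 - 24*e345 + 2*e1235 - 9/2*e12345
Answer: -6*e5 - 54*e12 - 64/3*e35 + 24*e124 + 48*e345


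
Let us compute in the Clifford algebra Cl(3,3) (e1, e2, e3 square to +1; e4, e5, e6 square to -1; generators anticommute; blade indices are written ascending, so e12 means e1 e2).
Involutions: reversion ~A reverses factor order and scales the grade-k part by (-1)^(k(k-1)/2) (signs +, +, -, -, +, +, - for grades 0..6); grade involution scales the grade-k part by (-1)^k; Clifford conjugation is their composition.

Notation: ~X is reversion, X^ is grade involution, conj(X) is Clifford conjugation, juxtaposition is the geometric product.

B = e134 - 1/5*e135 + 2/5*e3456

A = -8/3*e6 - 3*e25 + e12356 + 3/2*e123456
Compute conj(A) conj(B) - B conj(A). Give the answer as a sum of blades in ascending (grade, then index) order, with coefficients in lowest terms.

first term: 3/5*e12 + 1/5*e26 - 3/5*e123 + 2/5*e124 + 3/10*e246 + 3/2*e256 + 16/15*e345 - 8/3*e1346 + 8/15*e1356 - 6/5*e2346 - e2456 + 3*e12345
second term: 3/5*e12 + 1/5*e26 + 3/5*e123 - 2/5*e124 - 3/10*e246 - 3/2*e256 - 16/15*e345 + 8/3*e1346 - 8/15*e1356 + 6/5*e2346 + e2456 + 3*e12345
Answer: -6/5*e123 + 4/5*e124 + 3/5*e246 + 3*e256 + 32/15*e345 - 16/3*e1346 + 16/15*e1356 - 12/5*e2346 - 2*e2456


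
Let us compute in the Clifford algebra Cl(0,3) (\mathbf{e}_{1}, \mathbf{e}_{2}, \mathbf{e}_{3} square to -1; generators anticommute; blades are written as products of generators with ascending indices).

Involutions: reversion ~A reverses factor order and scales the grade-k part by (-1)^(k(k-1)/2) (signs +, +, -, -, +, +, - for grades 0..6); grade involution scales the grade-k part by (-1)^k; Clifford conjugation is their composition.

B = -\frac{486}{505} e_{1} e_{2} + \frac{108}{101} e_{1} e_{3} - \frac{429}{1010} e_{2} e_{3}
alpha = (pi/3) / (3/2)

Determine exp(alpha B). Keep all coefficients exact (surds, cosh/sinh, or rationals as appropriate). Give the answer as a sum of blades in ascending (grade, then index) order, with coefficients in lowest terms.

B^2 term by term: the squares give (-\frac{486}{505})^2*(e_{1} e_{2})^2 + (\frac{108}{101})^2*(e_{1} e_{3})^2 + (-\frac{429}{1010})^2*(e_{2} e_{3})^2 = \frac{236196}{255025}*(-1) + \frac{11664}{10201}*(-1) + \frac{184041}{1020100}*(-1) = -\frac{9}{4} (each basis 2-blade squares to minus the product of its generators' squares); cross terms between blades sharing an index anticommute and cancel. So B^2 = -\frac{9}{4}.
B^2 = -\frac{9}{4} — since the square is negative, the closed form is circular: l = \frac{3}{2}, alpha*l = \frac{\pi}{3}, so exp(alpha B) = cos(\frac{\pi}{3}) + (sin(\frac{\pi}{3})/(\frac{3}{2}))*B = \frac{1}{2} + (\frac{\sqrt{3}}{3})*B.
Answer: \frac{1}{2} - \frac{162 \sqrt{3}}{505} e_{1} e_{2} + \frac{36 \sqrt{3}}{101} e_{1} e_{3} - \frac{143 \sqrt{3}}{1010} e_{2} e_{3}


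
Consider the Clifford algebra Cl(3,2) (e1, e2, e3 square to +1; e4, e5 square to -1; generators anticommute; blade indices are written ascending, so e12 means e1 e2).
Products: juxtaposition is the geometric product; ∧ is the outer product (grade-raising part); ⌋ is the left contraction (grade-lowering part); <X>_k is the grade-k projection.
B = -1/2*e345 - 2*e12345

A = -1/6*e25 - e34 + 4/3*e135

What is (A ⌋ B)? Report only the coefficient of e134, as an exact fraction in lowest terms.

step 1: 1/2*e5 + 8/3*e24 + 2*e125 + 1/3*e134
Answer: 1/3


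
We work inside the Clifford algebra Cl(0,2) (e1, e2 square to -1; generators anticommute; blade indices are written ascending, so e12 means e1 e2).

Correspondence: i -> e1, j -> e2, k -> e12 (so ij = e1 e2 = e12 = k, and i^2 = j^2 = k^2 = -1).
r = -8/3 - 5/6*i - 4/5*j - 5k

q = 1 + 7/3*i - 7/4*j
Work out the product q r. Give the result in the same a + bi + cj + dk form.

In blades: q = 1 + 7/3*e1 - 7/4*e2, r = -8/3 - 5/6*e1 - 4/5*e2 - 5*e12.
Distribute q over r term by term (generator squares from the signature, products reordered to ascending indices): (1)*r = -8/3 - 5/6*e1 - 4/5*e2 - 5*e12; (7/3*e1)*r = 35/18 - 56/9*e1 + 35/3*e2 - 28/15*e12; (-7/4*e2)*r = -7/5 + 35/4*e1 + 14/3*e2 - 35/24*e12.
Sum: -191/90 + 61/36*e1 + 233/15*e2 - 333/40*e12; translating back through the correspondence:
Answer: -191/90 + 61/36*i + 233/15*j - 333/40*k


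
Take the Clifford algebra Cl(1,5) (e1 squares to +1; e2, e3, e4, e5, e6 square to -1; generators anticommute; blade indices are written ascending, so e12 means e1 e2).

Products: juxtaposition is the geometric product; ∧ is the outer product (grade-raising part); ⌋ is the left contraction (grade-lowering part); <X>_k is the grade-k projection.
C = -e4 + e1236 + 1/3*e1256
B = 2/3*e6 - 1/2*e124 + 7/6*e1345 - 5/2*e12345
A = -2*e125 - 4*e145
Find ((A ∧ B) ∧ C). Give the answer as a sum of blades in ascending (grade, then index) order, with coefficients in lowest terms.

step 1: -4/3*e1256 - 8/3*e1456
step 2: 4/3*e12456
Answer: 4/3*e12456


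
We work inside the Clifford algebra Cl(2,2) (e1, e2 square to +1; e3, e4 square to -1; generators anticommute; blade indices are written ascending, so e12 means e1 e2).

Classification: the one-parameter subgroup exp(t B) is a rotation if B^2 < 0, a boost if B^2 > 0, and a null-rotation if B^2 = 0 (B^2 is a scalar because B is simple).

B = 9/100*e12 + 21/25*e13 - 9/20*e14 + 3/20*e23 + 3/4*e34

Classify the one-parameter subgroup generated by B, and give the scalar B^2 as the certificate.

B^2 term by term: the squares give (9/100)^2*(e12)^2 + (21/25)^2*(e13)^2 + (-9/20)^2*(e14)^2 + (3/20)^2*(e23)^2 + (3/4)^2*(e34)^2 = 81/10000*(-1) + 441/625*(+1) + 81/400*(+1) + 9/400*(+1) + 9/16*(-1) = 9/25 (each basis 2-blade squares to minus the product of its generators' squares); cross terms between blades sharing an index anticommute and cancel; the commuting (index-disjoint) pairs give grade-4 terms 2*c*c'*(blade product), which cancel blade by blade — e1234: 27/200 - 27/200 = 0 — confirming B is simple. So B^2 = 9/25.
Answer: boost, certificate B^2 = 9/25. Key observation: B^2 = 9/25 is a conjugation invariant, so its sign decides the class regardless of the surface form of B.
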